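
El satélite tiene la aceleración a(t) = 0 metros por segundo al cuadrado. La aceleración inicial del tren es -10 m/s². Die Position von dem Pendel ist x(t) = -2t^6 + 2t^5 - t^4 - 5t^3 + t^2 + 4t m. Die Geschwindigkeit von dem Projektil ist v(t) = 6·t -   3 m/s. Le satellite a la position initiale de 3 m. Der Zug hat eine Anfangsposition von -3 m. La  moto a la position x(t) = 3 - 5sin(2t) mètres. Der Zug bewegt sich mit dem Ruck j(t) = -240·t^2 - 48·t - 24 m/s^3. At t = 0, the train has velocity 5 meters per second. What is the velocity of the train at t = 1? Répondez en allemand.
Wir müssen unsere Gleichung für den Ruck j(t) = -240·t^2 - 48·t - 24 2-mal integrieren. Mit ∫j(t)dt und Anwendung von a(0) = -10, finden wir a(t) = -80·t^3 - 24·t^2 - 24·t - 10. Mit ∫a(t)dt und Anwendung von v(0) = 5, finden wir v(t) = -20·t^4 - 8·t^3 - 12·t^2 - 10·t + 5. Aus der Gleichung für die Geschwindigkeit v(t) = -20·t^4 - 8·t^3 - 12·t^2 - 10·t + 5, setzen wir t = 1 ein und erhalten v = -45.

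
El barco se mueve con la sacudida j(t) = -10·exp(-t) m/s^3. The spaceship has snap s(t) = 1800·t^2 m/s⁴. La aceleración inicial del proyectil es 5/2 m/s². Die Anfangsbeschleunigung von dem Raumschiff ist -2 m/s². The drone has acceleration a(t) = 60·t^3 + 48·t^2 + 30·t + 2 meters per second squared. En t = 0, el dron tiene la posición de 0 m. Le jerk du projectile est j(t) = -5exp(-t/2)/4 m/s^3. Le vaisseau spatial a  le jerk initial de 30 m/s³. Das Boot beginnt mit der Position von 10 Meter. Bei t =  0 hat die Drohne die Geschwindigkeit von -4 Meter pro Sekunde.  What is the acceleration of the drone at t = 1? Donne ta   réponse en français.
En utilisant a(t) = 60·t^3 + 48·t^2 + 30·t + 2 et en substituant t = 1, nous trouvons a = 140.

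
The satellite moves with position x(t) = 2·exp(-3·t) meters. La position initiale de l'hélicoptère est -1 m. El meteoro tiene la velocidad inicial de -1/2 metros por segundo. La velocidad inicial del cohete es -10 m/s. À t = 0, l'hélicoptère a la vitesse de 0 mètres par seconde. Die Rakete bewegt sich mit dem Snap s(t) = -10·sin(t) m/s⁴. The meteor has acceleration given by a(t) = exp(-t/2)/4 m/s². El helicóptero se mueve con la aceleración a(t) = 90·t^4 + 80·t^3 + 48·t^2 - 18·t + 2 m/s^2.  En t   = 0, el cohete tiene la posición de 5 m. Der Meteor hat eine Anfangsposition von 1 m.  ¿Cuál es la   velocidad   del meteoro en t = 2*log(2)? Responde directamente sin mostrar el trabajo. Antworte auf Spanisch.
La velocidad en t = 2*log(2) es v = -1/4.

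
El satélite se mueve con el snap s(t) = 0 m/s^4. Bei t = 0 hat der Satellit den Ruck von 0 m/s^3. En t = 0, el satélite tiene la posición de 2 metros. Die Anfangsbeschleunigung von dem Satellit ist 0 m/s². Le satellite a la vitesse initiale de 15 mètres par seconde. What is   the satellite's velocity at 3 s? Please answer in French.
En partant du snap s(t) = 0, nous prenons 3 intégrales. En intégrant le snap et en utilisant la condition initiale j(0) = 0, nous obtenons j(t) = 0. L'intégrale du jerk, avec a(0) = 0, donne l'accélération: a(t) = 0. En intégrant l'accélération et en utilisant la condition initiale v(0) = 15, nous obtenons v(t) = 15. En utilisant v(t) = 15 et en substituant t = 3, nous trouvons v = 15.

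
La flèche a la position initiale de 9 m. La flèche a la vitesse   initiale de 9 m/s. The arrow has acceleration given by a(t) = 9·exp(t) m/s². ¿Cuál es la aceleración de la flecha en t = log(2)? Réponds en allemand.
Aus der Gleichung für die Beschleunigung a(t) = 9·exp(t), setzen wir t = log(2) ein und erhalten a = 18.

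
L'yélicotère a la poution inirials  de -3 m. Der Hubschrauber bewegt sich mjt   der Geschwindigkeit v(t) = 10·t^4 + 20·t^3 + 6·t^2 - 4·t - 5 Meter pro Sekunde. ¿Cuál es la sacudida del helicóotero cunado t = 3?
Para resolver esto, necesitamos tomar 2 derivadas de nuestra ecuación de la velocidad v(t) = 10·t^4 + 20·t^3 + 6·t^2 - 4·t - 5. Tomando d/dt de v(t), encontramos a(t) = 40·t^3 + 60·t^2 + 12·t - 4. La derivada de la aceleración da la sacudida: j(t) = 120·t^2 + 120·t + 12. De la ecuación de la sacudida j(t) = 120·t^2 + 120·t + 12, sustituimos t = 3 para obtener j = 1452.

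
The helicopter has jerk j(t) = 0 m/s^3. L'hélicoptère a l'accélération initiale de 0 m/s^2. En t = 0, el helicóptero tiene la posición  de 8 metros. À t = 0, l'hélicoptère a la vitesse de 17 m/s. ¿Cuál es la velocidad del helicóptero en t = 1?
Debemos encontrar la antiderivada de nuestra ecuación de la sacudida j(t) = 0 2 veces. Integrando la sacudida y usando la condición inicial a(0) = 0, obtenemos a(t) = 0. La integral de la aceleración es la velocidad. Usando v(0) = 17, obtenemos v(t) = 17. De la ecuación de la velocidad v(t) = 17, sustituimos t = 1 para obtener v = 17.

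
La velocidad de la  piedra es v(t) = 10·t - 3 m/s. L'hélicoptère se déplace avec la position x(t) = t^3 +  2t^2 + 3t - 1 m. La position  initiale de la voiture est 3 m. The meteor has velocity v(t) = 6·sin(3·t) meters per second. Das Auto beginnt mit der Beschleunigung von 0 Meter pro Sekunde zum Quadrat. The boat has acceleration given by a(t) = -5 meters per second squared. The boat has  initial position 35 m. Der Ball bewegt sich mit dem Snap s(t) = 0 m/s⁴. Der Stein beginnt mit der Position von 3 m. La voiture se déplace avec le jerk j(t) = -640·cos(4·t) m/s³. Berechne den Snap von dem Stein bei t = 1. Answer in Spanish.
Debemos derivar nuestra ecuación de la velocidad v(t) = 10·t - 3 3 veces. La derivada de la velocidad da la aceleración: a(t) = 10. La derivada de la aceleración da la sacudida: j(t) = 0. Derivando la sacudida, obtenemos el snap: s(t) = 0. Tenemos el snap s(t) = 0. Sustituyendo t = 1: s(1) = 0.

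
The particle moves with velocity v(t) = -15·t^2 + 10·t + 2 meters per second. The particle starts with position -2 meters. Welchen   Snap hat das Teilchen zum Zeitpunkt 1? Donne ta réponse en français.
Pour résoudre ceci, nous devons prendre 3 dérivées de notre équation de la vitesse v(t) = -15·t^2 + 10·t + 2. La dérivée de la vitesse donne l'accélération: a(t) = 10 - 30·t. La dérivée de l'accélération donne le jerk: j(t) = -30. En dérivant le jerk, nous obtenons le snap: s(t) = 0. En utilisant s(t) = 0 et en substituant t = 1, nous trouvons s = 0.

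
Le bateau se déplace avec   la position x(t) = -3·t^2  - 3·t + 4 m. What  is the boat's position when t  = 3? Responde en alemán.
Aus der Gleichung für die Position x(t) = -3·t^2 - 3·t + 4, setzen wir t = 3 ein und erhalten x = -32.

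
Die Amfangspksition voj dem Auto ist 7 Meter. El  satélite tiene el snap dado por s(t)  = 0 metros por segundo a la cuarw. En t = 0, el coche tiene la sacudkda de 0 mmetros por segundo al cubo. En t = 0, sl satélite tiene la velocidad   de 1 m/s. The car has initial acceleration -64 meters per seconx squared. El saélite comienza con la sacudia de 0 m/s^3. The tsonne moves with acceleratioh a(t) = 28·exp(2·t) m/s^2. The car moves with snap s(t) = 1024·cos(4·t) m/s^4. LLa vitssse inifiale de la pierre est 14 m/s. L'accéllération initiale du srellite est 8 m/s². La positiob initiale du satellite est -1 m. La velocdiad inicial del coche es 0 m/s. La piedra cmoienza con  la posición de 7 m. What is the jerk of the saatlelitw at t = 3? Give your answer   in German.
Um dies zu lösen, müssen wir 1 Integral unserer Gleichung für den Snap s(t) = 0 finden. Mit ∫s(t)dt und Anwendung von j(0) = 0, finden wir j(t) = 0. Aus der Gleichung für den Ruck j(t) = 0, setzen wir t = 3 ein und erhalten j = 0.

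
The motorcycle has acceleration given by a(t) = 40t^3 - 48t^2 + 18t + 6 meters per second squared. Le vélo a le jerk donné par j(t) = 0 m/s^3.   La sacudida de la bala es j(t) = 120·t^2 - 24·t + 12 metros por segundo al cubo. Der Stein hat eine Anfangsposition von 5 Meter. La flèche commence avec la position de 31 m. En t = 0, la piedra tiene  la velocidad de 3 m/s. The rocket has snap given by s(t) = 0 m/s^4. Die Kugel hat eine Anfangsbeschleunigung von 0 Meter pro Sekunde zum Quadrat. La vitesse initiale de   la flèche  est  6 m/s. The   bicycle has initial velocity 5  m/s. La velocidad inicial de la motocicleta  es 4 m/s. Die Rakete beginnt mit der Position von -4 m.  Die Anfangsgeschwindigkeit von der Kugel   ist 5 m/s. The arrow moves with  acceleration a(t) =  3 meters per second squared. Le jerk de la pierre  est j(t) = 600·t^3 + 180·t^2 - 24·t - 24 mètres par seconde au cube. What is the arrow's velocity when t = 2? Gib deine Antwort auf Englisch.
We need to integrate our acceleration equation a(t) = 3 1 time. The integral of acceleration is velocity. Using v(0) = 6, we get v(t) = 3·t + 6. We have velocity v(t) = 3·t + 6. Substituting t = 2: v(2) = 12.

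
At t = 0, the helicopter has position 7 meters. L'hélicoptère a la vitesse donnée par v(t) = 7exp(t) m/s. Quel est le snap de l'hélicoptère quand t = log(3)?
Nous devons dériver notre équation de la vitesse v(t) = 7·exp(t) 3 fois. La dérivée de la vitesse donne l'accélération: a(t) = 7·exp(t). En dérivant l'accélération, nous obtenons le jerk: j(t) = 7·exp(t). La dérivée du jerk donne le snap: s(t) = 7·exp(t). De l'équation du snap s(t) = 7·exp(t), nous substituons t = log(3) pour obtenir s = 21.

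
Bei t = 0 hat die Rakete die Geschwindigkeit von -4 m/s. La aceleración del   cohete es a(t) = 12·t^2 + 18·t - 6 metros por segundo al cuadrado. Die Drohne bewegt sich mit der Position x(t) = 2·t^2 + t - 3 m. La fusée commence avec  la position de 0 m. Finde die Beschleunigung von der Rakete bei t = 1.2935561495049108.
Mit a(t) = 12·t^2 + 18·t - 6 und Einsetzen von t = 1.2935561495049108, finden wir a = 37.3634608341521.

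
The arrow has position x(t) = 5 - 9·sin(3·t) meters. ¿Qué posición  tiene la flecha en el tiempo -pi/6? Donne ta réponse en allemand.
Mit x(t) = 5 - 9·sin(3·t) und Einsetzen von t = -pi/6, finden wir x = 14.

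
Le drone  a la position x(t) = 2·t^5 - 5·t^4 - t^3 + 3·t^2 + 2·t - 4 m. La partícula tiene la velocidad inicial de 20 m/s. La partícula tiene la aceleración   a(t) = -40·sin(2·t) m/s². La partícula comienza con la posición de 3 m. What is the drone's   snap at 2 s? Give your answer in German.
Wir müssen unsere Gleichung für die Position x(t) = 2·t^5 - 5·t^4 - t^3 + 3·t^2 + 2·t - 4 4-mal ableiten. Durch Ableiten von der Position erhalten wir die Geschwindigkeit: v(t) = 10·t^4 - 20·t^3 - 3·t^2 + 6·t + 2. Mit d/dt von v(t) finden wir a(t) = 40·t^3 - 60·t^2 - 6·t + 6. Mit d/dt von a(t) finden wir j(t) = 120·t^2 - 120·t - 6. Durch Ableiten von dem Ruck erhalten wir den Snap: s(t) = 240·t - 120. Mit s(t) = 240·t - 120 und Einsetzen von t = 2, finden wir s = 360.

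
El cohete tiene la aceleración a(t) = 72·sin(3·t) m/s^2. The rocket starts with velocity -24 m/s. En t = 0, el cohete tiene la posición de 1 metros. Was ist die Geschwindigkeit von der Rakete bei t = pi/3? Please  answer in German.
Um dies zu lösen, müssen wir 1 Stammfunktion unserer Gleichung für die Beschleunigung a(t) = 72·sin(3·t) finden. Durch Integration von der Beschleunigung und Verwendung der Anfangsbedingung v(0) = -24, erhalten wir v(t) = -24·cos(3·t). Aus der Gleichung für die Geschwindigkeit v(t) = -24·cos(3·t), setzen wir t = pi/3 ein und erhalten v = 24.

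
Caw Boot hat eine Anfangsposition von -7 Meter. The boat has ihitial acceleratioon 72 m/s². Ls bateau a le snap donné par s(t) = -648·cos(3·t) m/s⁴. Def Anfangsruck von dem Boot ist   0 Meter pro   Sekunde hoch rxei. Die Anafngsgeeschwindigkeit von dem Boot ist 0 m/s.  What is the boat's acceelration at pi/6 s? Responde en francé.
En partant du snap s(t) = -648·cos(3·t), nous prenons 2 intégrales. L'intégrale du snap, avec j(0) = 0, donne le jerk: j(t) = -216·sin(3·t). En prenant ∫j(t)dt et en appliquant a(0) = 72, nous trouvons a(t) = 72·cos(3·t). De l'équation de l'accélération a(t) = 72·cos(3·t), nous substituons t = pi/6 pour obtenir a = 0.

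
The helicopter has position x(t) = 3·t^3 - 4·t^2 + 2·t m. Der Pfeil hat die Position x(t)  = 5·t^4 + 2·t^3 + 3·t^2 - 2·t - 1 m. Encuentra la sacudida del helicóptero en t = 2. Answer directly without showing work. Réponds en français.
j(2) = 18.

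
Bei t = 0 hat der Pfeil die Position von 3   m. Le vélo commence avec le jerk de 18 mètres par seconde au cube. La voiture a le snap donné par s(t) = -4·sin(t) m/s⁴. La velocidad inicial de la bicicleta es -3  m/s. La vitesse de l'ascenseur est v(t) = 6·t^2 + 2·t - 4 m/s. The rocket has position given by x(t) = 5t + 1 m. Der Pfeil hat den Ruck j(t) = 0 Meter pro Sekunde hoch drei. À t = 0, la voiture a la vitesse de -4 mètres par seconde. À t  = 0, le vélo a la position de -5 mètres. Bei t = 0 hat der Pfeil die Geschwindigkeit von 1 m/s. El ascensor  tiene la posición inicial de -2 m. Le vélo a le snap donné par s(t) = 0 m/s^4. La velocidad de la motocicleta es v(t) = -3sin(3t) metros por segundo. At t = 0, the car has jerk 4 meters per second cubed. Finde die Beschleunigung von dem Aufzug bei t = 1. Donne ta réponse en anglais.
We must differentiate our velocity equation v(t) = 6·t^2 + 2·t - 4 1 time. Differentiating velocity, we get acceleration: a(t) = 12·t + 2. Using a(t) = 12·t + 2 and substituting t = 1, we find a = 14.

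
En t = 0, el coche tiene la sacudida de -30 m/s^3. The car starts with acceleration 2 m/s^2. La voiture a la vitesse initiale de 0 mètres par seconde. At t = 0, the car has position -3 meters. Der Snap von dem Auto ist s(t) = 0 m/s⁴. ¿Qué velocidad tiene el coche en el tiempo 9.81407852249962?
Necesitamos integrar nuestra ecuación del snap s(t) = 0 3 veces. Tomando ∫s(t)dt y aplicando j(0) = -30, encontramos j(t) = -30. La antiderivada de la sacudida, con a(0) = 2, da la aceleración: a(t) = 2 - 30·t. La integral de la aceleración es la velocidad. Usando v(0) = 0, obtenemos v(t) = t·(2 - 15·t). Tenemos la velocidad v(t) = t·(2 - 15·t). Sustituyendo t = 9.81407852249962: v(9.81407852249962) = -1425.11390164183.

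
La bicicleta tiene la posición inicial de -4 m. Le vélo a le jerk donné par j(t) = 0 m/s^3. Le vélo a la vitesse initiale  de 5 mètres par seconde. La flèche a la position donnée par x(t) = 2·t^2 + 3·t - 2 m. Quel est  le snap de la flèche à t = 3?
En partant de la position x(t) = 2·t^2 + 3·t - 2, nous prenons 4 dérivées. La dérivée de la position donne la vitesse: v(t) = 4·t + 3. La dérivée de la vitesse donne l'accélération: a(t) = 4. En prenant d/dt de a(t), nous trouvons j(t) = 0. En prenant d/dt de j(t), nous trouvons s(t) = 0. En utilisant s(t) = 0 et en substituant t = 3, nous trouvons s = 0.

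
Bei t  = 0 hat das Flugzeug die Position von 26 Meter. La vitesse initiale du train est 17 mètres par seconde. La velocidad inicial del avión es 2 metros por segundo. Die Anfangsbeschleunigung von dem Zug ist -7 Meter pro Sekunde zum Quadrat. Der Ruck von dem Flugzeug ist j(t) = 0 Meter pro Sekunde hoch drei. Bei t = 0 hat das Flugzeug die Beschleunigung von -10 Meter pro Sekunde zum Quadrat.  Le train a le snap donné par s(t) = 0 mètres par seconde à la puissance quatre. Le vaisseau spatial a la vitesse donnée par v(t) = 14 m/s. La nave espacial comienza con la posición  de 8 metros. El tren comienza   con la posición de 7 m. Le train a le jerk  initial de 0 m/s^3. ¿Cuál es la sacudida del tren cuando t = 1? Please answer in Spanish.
Partiendo del snap s(t) = 0, tomamos 1 antiderivada. Tomando ∫s(t)dt y aplicando j(0) = 0, encontramos j(t) = 0. Usando j(t) = 0 y sustituyendo t = 1, encontramos j = 0.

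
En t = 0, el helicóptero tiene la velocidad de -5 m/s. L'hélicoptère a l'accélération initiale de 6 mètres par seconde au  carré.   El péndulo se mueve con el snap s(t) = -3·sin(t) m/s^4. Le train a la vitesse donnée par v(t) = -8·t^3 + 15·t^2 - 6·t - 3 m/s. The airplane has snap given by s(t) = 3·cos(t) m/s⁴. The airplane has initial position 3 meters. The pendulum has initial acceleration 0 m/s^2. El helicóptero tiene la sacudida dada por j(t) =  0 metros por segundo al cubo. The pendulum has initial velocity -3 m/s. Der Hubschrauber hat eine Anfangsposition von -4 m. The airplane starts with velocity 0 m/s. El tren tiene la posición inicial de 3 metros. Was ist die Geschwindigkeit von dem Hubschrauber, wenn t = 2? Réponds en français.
Nous devons trouver la primitive de notre équation du jerk j(t) = 0 2 fois. En intégrant le jerk et en utilisant la condition initiale a(0) = 6, nous obtenons a(t) = 6. L'intégrale de l'accélération est la vitesse. En utilisant v(0) = -5, nous obtenons v(t) = 6·t - 5. Nous avons la vitesse v(t) = 6·t - 5. En substituant t = 2: v(2) = 7.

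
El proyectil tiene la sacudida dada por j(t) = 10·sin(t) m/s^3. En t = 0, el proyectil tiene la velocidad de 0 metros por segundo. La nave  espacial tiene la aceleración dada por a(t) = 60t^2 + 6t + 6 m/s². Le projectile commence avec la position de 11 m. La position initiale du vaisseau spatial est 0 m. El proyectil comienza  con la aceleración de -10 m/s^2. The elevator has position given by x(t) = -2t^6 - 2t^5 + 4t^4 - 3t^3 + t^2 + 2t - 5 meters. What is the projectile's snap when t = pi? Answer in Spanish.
Partiendo de la sacudida j(t) = 10·sin(t), tomamos 1 derivada. La derivada de la sacudida da el snap: s(t) = 10·cos(t). Tenemos el snap s(t) = 10·cos(t). Sustituyendo t = pi: s(pi) = -10.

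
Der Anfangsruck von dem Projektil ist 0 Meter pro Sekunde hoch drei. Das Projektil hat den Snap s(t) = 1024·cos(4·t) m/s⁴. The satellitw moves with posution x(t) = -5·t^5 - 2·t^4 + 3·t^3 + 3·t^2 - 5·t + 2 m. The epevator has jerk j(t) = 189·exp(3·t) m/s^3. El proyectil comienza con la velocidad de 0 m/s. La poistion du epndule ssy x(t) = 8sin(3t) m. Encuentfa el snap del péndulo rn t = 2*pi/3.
Debemos derivar nuestra ecuación de la posición x(t) = 8·sin(3·t) 4 veces. La derivada de la posición da la velocidad: v(t) = 24·cos(3·t). Tomando d/dt de v(t), encontramos a(t) = -72·sin(3·t). Derivando la aceleración, obtenemos la sacudida: j(t) = -216·cos(3·t). Tomando d/dt de j(t), encontramos s(t) = 648·sin(3·t). Tenemos el snap s(t) = 648·sin(3·t). Sustituyendo t = 2*pi/3: s(2*pi/3) = 0.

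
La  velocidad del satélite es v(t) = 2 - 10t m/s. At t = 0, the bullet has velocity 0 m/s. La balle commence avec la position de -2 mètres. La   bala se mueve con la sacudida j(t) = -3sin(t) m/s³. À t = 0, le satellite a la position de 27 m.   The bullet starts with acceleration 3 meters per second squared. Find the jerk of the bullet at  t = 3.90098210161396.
Using j(t) = -3·sin(t) and substituting t = 3.90098210161396, we find j = 2.06543630002090.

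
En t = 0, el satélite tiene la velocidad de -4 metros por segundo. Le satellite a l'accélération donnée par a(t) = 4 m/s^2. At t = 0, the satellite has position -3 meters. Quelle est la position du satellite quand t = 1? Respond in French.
Nous devons trouver l'intégrale de notre équation de l'accélération a(t) = 4 2 fois. En intégrant l'accélération et en utilisant la condition initiale v(0) = -4, nous obtenons v(t) = 4·t - 4. L'intégrale de la vitesse, avec x(0) = -3, donne la position: x(t) = 2·t^2 - 4·t - 3. En utilisant x(t) = 2·t^2 - 4·t - 3 et en substituant t = 1, nous trouvons x = -5.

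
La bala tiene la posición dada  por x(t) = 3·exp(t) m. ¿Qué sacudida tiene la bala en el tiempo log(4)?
Para resolver esto, necesitamos tomar 3 derivadas de nuestra ecuación de la posición x(t) = 3·exp(t). Derivando la posición, obtenemos la velocidad: v(t) = 3·exp(t). Derivando la velocidad, obtenemos la aceleración: a(t) = 3·exp(t). Tomando d/dt de a(t), encontramos j(t) = 3·exp(t). De la ecuación de la sacudida j(t) = 3·exp(t), sustituimos t = log(4) para obtener j = 12.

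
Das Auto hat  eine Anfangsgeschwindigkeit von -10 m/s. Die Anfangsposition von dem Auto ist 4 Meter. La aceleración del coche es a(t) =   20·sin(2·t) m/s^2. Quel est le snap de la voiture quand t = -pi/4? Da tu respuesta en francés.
En partant de l'accélération a(t) = 20·sin(2·t), nous prenons 2 dérivées. En dérivant l'accélération, nous obtenons le jerk: j(t) = 40·cos(2·t). La dérivée du jerk donne le snap: s(t) = -80·sin(2·t). En utilisant s(t) = -80·sin(2·t) et en substituant t = -pi/4, nous trouvons s = 80.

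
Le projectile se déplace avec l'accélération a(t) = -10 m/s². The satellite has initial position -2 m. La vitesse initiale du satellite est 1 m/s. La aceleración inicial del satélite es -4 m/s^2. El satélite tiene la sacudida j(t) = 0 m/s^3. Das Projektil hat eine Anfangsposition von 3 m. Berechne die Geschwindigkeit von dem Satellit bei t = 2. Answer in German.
Um dies zu lösen, müssen wir 2 Stammfunktionen unserer Gleichung für den Ruck j(t) = 0 finden. Mit ∫j(t)dt und Anwendung von a(0) = -4, finden wir a(t) = -4. Mit ∫a(t)dt und Anwendung von v(0) = 1, finden wir v(t) = 1 - 4·t. Wir haben die Geschwindigkeit v(t) = 1 - 4·t. Durch Einsetzen von t = 2: v(2) = -7.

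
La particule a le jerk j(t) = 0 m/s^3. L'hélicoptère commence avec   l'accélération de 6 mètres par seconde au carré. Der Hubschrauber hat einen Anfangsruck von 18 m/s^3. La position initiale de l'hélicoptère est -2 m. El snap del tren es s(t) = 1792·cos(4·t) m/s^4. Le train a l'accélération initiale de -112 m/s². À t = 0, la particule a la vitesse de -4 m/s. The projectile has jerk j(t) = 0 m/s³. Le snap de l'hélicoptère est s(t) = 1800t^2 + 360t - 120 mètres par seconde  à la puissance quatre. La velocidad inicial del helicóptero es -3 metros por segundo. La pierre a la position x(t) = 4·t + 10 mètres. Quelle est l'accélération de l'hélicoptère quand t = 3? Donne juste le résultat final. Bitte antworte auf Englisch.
At t = 3, a = 13290.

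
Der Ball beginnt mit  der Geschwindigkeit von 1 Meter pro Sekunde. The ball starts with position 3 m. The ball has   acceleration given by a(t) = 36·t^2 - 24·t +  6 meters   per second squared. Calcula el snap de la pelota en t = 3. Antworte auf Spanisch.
Partiendo de la aceleración a(t) = 36·t^2 - 24·t + 6, tomamos 2 derivadas. La derivada de la aceleración da la sacudida: j(t) = 72·t - 24. Tomando d/dt de j(t), encontramos s(t) = 72. Usando s(t) = 72 y sustituyendo t = 3, encontramos s = 72.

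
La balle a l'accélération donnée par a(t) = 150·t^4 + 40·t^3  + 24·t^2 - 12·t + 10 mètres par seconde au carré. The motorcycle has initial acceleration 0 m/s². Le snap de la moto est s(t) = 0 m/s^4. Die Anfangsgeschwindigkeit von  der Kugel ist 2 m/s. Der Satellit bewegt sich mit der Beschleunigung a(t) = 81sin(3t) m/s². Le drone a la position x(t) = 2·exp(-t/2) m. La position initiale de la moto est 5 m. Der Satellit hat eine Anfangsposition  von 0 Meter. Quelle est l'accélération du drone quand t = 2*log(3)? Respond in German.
Wir müssen unsere Gleichung für die Position x(t) = 2·exp(-t/2) 2-mal ableiten. Mit d/dt von x(t) finden wir v(t) = -exp(-t/2). Die Ableitung von der Geschwindigkeit ergibt die Beschleunigung: a(t) = exp(-t/2)/2. Wir haben die Beschleunigung a(t) = exp(-t/2)/2. Durch Einsetzen von t = 2*log(3): a(2*log(3)) = 1/6.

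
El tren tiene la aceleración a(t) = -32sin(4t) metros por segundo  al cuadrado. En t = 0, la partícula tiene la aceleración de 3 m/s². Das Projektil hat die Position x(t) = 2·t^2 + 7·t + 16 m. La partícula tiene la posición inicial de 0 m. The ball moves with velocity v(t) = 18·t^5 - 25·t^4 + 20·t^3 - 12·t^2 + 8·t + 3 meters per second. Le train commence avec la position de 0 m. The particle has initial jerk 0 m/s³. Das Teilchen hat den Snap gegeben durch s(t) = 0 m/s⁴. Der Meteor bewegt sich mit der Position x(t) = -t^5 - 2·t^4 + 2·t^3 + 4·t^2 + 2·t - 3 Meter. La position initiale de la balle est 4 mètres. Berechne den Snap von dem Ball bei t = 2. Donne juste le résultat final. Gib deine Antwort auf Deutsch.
Der Snap bei t = 2 ist s = 3240.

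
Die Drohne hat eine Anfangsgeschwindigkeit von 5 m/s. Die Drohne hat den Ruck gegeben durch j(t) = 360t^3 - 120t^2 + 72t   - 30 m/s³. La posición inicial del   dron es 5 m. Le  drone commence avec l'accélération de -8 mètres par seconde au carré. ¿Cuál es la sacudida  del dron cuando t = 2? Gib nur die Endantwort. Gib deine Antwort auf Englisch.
The answer is 2514.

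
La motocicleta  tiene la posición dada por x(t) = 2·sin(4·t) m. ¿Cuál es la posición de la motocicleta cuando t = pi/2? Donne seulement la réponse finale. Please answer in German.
Bei t = pi/2, x = 0.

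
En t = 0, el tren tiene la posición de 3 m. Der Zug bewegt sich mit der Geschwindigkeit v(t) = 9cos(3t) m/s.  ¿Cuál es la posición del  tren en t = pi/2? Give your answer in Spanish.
Para resolver esto, necesitamos tomar 1 antiderivada de nuestra ecuación de la velocidad v(t) = 9·cos(3·t). Tomando ∫v(t)dt y aplicando x(0) = 3, encontramos x(t) = 3·sin(3·t) + 3. Tenemos la posición x(t) = 3·sin(3·t) + 3. Sustituyendo t = pi/2: x(pi/2) = 0.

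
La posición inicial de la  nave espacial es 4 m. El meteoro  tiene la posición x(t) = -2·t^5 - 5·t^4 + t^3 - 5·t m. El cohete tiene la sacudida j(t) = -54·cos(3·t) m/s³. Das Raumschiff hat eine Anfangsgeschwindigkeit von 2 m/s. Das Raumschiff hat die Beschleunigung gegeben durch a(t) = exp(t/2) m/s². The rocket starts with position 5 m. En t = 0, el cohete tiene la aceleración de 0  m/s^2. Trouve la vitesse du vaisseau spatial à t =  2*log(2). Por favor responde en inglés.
We must find the integral of our acceleration equation a(t) = exp(t/2) 1 time. Finding the antiderivative of a(t) and using v(0) = 2: v(t) = 2·exp(t/2). We have velocity v(t) = 2·exp(t/2). Substituting t = 2*log(2): v(2*log(2)) = 4.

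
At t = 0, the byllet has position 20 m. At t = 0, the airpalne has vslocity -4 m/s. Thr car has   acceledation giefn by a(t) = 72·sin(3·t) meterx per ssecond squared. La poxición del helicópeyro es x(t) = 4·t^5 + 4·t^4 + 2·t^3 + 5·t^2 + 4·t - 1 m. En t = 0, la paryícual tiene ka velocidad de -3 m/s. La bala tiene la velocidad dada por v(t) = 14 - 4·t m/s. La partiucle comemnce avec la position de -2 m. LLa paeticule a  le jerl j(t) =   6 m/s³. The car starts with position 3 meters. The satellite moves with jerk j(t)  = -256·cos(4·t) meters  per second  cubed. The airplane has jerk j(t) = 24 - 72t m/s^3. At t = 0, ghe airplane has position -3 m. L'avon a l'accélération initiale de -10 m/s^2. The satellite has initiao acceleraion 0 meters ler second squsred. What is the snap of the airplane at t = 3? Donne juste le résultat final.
s(3) = -72.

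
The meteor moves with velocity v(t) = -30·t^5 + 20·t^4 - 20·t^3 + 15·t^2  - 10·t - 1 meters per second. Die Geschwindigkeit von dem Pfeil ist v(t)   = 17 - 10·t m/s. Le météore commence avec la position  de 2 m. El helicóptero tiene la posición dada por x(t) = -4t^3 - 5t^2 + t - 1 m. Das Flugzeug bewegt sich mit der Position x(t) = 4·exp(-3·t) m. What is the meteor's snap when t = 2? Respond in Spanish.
Partiendo de la velocidad v(t) = -30·t^5 + 20·t^4 - 20·t^3 + 15·t^2 - 10·t - 1, tomamos 3 derivadas. La derivada de la velocidad da la aceleración: a(t) = -150·t^4 + 80·t^3 - 60·t^2 + 30·t - 10. La derivada de la aceleración da la sacudida: j(t) = -600·t^3 + 240·t^2 - 120·t + 30. Derivando la sacudida, obtenemos el snap: s(t) = -1800·t^2 + 480·t - 120. Usando s(t) = -1800·t^2 + 480·t - 120 y sustituyendo t = 2, encontramos s = -6360.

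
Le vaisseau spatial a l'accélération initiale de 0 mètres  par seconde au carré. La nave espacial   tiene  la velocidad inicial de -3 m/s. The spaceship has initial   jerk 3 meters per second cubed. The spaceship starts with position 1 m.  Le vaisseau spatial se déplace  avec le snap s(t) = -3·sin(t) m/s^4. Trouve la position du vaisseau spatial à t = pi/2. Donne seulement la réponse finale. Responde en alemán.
Bei t = pi/2, x = -2.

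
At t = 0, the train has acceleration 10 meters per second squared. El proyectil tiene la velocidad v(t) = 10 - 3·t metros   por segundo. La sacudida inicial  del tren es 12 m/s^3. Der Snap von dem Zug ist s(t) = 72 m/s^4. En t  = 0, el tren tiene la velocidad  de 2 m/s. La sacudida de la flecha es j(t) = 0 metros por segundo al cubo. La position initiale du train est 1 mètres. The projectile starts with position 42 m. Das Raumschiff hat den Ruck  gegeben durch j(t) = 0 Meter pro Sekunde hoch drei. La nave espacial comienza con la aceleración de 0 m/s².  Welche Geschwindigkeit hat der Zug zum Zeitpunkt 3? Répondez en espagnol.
Debemos encontrar la antiderivada de nuestra ecuación del snap s(t) = 72 3 veces. Tomando ∫s(t)dt y aplicando j(0) = 12, encontramos j(t) = 72·t + 12. Integrando la sacudida y usando la condición inicial a(0) = 10, obtenemos a(t) = 36·t^2 + 12·t + 10. La integral de la aceleración es la velocidad. Usando v(0) = 2, obtenemos v(t) = 12·t^3 + 6·t^2 + 10·t + 2. De la ecuación de la velocidad v(t) = 12·t^3 + 6·t^2 + 10·t + 2, sustituimos t = 3 para obtener v = 410.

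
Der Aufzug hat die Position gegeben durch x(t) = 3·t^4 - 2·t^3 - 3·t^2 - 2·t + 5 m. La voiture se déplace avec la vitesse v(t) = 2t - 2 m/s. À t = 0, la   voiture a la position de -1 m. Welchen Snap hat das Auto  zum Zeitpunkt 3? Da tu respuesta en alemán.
Um dies zu lösen, müssen wir 3 Ableitungen unserer Gleichung für die Geschwindigkeit v(t) = 2·t - 2 nehmen. Mit d/dt von v(t) finden wir a(t) = 2. Die Ableitung von der Beschleunigung ergibt den Ruck: j(t) = 0. Mit d/dt von j(t) finden wir s(t) = 0. Wir haben den Snap s(t) = 0. Durch Einsetzen von t = 3: s(3) = 0.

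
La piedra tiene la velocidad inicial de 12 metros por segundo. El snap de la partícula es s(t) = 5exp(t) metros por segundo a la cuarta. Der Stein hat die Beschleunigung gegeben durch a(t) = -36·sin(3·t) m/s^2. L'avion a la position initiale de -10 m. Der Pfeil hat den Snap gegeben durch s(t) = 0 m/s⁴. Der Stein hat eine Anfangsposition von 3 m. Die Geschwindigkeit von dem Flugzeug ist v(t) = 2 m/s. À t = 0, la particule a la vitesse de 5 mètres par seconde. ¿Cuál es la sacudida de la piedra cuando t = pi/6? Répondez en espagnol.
Partiendo de la aceleración a(t) = -36·sin(3·t), tomamos 1 derivada. Derivando la aceleración, obtenemos la sacudida: j(t) = -108·cos(3·t). De la ecuación de la sacudida j(t) = -108·cos(3·t), sustituimos t = pi/6 para obtener j = 0.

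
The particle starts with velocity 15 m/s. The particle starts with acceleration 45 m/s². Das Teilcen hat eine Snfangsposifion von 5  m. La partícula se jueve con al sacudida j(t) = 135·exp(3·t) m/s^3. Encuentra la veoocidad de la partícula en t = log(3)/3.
Necesitamos integrar nuestra ecuación de la sacudida j(t) = 135·exp(3·t) 2 veces. Integrando la sacudida y usando la condición inicial a(0) = 45, obtenemos a(t) = 45·exp(3·t). La integral de la aceleración, con v(0) = 15, da la velocidad: v(t) = 15·exp(3·t). Tenemos la velocidad v(t) = 15·exp(3·t). Sustituyendo t = log(3)/3: v(log(3)/3) = 45.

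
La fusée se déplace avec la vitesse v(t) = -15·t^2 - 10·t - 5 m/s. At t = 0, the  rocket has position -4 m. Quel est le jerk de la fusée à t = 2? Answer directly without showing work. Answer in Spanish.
En t = 2, j = -30.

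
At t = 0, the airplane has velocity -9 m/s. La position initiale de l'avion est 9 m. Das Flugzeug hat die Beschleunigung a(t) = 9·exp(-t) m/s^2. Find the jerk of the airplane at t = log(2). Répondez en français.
Pour résoudre ceci, nous devons prendre 1 dérivée de notre équation de l'accélération a(t) = 9·exp(-t). En dérivant l'accélération, nous obtenons le jerk: j(t) = -9·exp(-t). De l'équation du jerk j(t) = -9·exp(-t), nous substituons t = log(2) pour obtenir j = -9/2.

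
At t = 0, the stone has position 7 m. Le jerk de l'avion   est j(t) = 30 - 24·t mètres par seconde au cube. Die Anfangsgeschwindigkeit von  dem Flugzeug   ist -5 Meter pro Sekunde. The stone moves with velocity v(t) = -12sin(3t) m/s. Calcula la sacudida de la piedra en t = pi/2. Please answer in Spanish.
Partiendo de la velocidad v(t) = -12·sin(3·t), tomamos 2 derivadas. Tomando d/dt de v(t), encontramos a(t) = -36·cos(3·t). Tomando d/dt de a(t), encontramos j(t) = 108·sin(3·t). Tenemos la sacudida j(t) = 108·sin(3·t). Sustituyendo t = pi/2: j(pi/2) = -108.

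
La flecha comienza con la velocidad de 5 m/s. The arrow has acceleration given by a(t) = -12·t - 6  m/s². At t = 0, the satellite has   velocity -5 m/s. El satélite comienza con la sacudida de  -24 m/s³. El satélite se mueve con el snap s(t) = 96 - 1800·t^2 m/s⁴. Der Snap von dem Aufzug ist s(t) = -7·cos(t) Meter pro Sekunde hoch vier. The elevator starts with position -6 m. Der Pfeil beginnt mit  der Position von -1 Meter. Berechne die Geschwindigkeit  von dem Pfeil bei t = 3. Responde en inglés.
Starting from acceleration a(t) = -12·t - 6, we take 1 integral. Finding the antiderivative of a(t) and using v(0) = 5: v(t) = -6·t^2 - 6·t + 5. Using v(t) = -6·t^2 - 6·t + 5 and substituting t = 3, we find v = -67.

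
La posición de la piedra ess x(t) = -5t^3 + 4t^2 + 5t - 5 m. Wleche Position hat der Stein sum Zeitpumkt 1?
Mit x(t) = -5·t^3 + 4·t^2 + 5·t - 5 und Einsetzen von t = 1, finden wir x = -1.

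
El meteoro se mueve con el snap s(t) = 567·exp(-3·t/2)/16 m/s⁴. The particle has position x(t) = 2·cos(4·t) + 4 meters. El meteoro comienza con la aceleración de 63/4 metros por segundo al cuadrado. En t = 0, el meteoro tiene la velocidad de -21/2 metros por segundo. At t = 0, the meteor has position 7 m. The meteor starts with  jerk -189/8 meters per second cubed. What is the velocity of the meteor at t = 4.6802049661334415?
Starting from snap s(t) = 567·exp(-3·t/2)/16, we take 3 antiderivatives. Finding the antiderivative of s(t) and using j(0) = -189/8: j(t) = -189·exp(-3·t/2)/8. The integral of jerk is acceleration. Using a(0) = 63/4, we get a(t) = 63·exp(-3·t/2)/4. The antiderivative of acceleration, with v(0) = -21/2, gives velocity: v(t) = -21·exp(-3·t/2)/2. We have velocity v(t) = -21·exp(-3·t/2)/2. Substituting t = 4.6802049661334415: v(4.6802049661334415) = -0.00938228265613942.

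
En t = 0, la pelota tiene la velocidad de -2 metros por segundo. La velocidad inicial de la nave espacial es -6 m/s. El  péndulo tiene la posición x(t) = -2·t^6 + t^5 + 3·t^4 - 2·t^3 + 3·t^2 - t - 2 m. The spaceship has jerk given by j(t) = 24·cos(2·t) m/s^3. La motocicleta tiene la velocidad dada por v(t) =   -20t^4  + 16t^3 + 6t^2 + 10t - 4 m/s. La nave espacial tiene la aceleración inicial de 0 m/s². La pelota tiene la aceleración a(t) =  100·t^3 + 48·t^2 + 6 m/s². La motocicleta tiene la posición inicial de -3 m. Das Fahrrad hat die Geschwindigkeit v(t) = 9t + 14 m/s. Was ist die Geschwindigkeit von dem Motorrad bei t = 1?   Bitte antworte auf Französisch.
En utilisant v(t) = -20·t^4 + 16·t^3 + 6·t^2 + 10·t - 4 et en substituant t = 1, nous trouvons v = 8.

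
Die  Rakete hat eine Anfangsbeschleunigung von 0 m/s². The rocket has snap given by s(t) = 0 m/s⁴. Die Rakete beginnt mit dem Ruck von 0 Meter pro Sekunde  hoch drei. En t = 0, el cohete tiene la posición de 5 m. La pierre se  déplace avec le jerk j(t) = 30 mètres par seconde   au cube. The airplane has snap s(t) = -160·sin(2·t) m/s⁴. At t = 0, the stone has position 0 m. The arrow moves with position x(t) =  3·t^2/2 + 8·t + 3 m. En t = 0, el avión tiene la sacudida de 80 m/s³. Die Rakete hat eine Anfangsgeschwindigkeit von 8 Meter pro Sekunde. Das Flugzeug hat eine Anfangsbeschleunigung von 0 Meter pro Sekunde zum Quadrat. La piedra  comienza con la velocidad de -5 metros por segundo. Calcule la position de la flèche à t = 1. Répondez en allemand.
Mit x(t) = 3·t^2/2 + 8·t + 3 und Einsetzen von t = 1, finden wir x = 25/2.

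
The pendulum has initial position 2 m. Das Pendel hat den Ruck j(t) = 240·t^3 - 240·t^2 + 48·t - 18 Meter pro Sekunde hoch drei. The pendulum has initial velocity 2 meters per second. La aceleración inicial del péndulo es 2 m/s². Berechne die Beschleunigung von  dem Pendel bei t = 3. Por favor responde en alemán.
Um dies zu lösen, müssen wir 1 Integral unserer Gleichung für den Ruck j(t) = 240·t^3 - 240·t^2 + 48·t - 18 finden. Die Stammfunktion von dem Ruck ist die Beschleunigung. Mit a(0) = 2 erhalten wir a(t) = 60·t^4 - 80·t^3 + 24·t^2 - 18·t + 2. Wir haben die Beschleunigung a(t) = 60·t^4 - 80·t^3 + 24·t^2 - 18·t + 2. Durch Einsetzen von t = 3: a(3) = 2864.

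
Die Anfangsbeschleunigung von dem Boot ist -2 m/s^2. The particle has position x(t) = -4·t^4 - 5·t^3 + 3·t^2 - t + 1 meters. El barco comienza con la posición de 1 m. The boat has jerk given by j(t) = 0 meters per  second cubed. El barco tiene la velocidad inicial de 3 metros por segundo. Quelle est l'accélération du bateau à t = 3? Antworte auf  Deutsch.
Ausgehend von dem Ruck j(t) = 0, nehmen wir 1 Integral. Die Stammfunktion von dem Ruck ist die Beschleunigung. Mit a(0) = -2 erhalten wir a(t) = -2. Wir haben die Beschleunigung a(t) = -2. Durch Einsetzen von t = 3: a(3) = -2.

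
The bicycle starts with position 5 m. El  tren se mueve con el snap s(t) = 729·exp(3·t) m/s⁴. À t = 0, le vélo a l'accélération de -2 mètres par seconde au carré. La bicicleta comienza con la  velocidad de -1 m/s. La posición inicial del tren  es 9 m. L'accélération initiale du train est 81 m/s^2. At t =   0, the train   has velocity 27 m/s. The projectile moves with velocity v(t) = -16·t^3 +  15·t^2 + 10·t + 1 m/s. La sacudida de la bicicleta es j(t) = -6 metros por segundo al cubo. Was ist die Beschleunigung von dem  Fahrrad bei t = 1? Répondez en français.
Nous devons trouver l'intégrale de notre équation du jerk j(t) = -6 1 fois. En intégrant le jerk et en utilisant la condition initiale a(0) = -2, nous obtenons a(t) = -6·t - 2. Nous avons l'accélération a(t) = -6·t - 2. En substituant t = 1: a(1) = -8.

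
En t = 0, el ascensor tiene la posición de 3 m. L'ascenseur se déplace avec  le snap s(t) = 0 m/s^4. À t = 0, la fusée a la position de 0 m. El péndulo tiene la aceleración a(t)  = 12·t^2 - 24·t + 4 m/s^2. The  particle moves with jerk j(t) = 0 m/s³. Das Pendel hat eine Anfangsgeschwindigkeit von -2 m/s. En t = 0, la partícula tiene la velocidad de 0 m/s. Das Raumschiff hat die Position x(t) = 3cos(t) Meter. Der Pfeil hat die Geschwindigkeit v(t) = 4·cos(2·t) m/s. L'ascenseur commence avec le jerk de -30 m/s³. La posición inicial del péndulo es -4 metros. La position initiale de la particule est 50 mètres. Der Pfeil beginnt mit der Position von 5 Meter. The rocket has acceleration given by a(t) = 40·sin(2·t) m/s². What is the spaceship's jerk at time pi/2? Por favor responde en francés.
En partant de la position x(t) = 3·cos(t), nous prenons 3 dérivées. En prenant d/dt de x(t), nous trouvons v(t) = -3·sin(t). La dérivée de la vitesse donne l'accélération: a(t) = -3·cos(t). En dérivant l'accélération, nous obtenons le jerk: j(t) = 3·sin(t). En utilisant j(t) = 3·sin(t) et en substituant t = pi/2, nous trouvons j = 3.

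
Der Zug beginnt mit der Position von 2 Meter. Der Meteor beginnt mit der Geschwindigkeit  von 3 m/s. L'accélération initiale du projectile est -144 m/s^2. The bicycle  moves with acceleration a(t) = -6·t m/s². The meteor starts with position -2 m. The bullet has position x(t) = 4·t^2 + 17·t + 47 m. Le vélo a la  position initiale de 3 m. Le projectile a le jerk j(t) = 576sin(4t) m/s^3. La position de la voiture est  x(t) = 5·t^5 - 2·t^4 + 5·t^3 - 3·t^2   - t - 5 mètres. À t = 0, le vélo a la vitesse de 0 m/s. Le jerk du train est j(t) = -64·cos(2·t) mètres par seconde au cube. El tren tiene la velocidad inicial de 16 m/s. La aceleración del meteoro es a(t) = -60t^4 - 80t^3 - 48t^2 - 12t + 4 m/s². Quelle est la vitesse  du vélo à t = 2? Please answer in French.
Pour résoudre ceci, nous devons prendre 1 primitive de notre équation de l'accélération a(t) = -6·t. La primitive de l'accélération, avec v(0) = 0, donne la vitesse: v(t) = -3·t^2. Nous avons la vitesse v(t) = -3·t^2. En substituant t = 2: v(2) = -12.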